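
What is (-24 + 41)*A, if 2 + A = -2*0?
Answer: -34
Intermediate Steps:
A = -2 (A = -2 - 2*0 = -2 - 0 = -2 - 1*0 = -2 + 0 = -2)
(-24 + 41)*A = (-24 + 41)*(-2) = 17*(-2) = -34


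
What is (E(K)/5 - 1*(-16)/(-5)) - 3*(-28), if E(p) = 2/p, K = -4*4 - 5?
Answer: 8482/105 ≈ 80.781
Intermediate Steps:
K = -21 (K = -16 - 5 = -21)
(E(K)/5 - 1*(-16)/(-5)) - 3*(-28) = ((2/(-21))/5 - 1*(-16)/(-5)) - 3*(-28) = ((2*(-1/21))*(⅕) + 16*(-⅕)) + 84 = (-2/21*⅕ - 16/5) + 84 = (-2/105 - 16/5) + 84 = -338/105 + 84 = 8482/105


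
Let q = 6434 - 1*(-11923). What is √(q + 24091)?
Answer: 4*√2653 ≈ 206.03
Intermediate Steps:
q = 18357 (q = 6434 + 11923 = 18357)
√(q + 24091) = √(18357 + 24091) = √42448 = 4*√2653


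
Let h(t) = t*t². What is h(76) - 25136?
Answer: 413840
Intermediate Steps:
h(t) = t³
h(76) - 25136 = 76³ - 25136 = 438976 - 25136 = 413840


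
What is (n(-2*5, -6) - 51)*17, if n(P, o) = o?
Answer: -969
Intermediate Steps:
(n(-2*5, -6) - 51)*17 = (-6 - 51)*17 = -57*17 = -969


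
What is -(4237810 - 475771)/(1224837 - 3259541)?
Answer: 3762039/2034704 ≈ 1.8489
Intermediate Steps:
-(4237810 - 475771)/(1224837 - 3259541) = -3762039/(-2034704) = -3762039*(-1)/2034704 = -1*(-3762039/2034704) = 3762039/2034704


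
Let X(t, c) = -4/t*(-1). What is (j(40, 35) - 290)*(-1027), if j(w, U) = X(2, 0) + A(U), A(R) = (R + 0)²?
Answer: -962299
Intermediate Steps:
A(R) = R²
X(t, c) = 4/t
j(w, U) = 2 + U² (j(w, U) = 4/2 + U² = 4*(½) + U² = 2 + U²)
(j(40, 35) - 290)*(-1027) = ((2 + 35²) - 290)*(-1027) = ((2 + 1225) - 290)*(-1027) = (1227 - 290)*(-1027) = 937*(-1027) = -962299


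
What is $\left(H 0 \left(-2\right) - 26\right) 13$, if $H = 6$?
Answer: $-338$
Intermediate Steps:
$\left(H 0 \left(-2\right) - 26\right) 13 = \left(6 \cdot 0 \left(-2\right) - 26\right) 13 = \left(0 \left(-2\right) - 26\right) 13 = \left(0 - 26\right) 13 = \left(-26\right) 13 = -338$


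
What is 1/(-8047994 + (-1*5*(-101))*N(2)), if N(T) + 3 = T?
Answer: -1/8048499 ≈ -1.2425e-7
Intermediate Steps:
N(T) = -3 + T
1/(-8047994 + (-1*5*(-101))*N(2)) = 1/(-8047994 + (-1*5*(-101))*(-3 + 2)) = 1/(-8047994 - 5*(-101)*(-1)) = 1/(-8047994 + 505*(-1)) = 1/(-8047994 - 505) = 1/(-8048499) = -1/8048499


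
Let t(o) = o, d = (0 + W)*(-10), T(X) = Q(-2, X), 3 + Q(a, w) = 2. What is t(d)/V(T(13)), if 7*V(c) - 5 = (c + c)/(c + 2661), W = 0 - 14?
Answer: 1303400/6649 ≈ 196.03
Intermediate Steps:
W = -14
Q(a, w) = -1 (Q(a, w) = -3 + 2 = -1)
T(X) = -1
d = 140 (d = (0 - 14)*(-10) = -14*(-10) = 140)
V(c) = 5/7 + 2*c/(7*(2661 + c)) (V(c) = 5/7 + ((c + c)/(c + 2661))/7 = 5/7 + ((2*c)/(2661 + c))/7 = 5/7 + (2*c/(2661 + c))/7 = 5/7 + 2*c/(7*(2661 + c)))
t(d)/V(T(13)) = 140/(((13305/7 - 1)/(2661 - 1))) = 140/(((13298/7)/2660)) = 140/(((1/2660)*(13298/7))) = 140/(6649/9310) = 140*(9310/6649) = 1303400/6649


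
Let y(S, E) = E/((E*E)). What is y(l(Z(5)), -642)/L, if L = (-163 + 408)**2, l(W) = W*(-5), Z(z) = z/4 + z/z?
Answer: -1/38536050 ≈ -2.5950e-8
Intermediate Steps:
Z(z) = 1 + z/4 (Z(z) = z*(1/4) + 1 = z/4 + 1 = 1 + z/4)
l(W) = -5*W
y(S, E) = 1/E (y(S, E) = E/(E**2) = E/E**2 = 1/E)
L = 60025 (L = 245**2 = 60025)
y(l(Z(5)), -642)/L = 1/(-642*60025) = -1/642*1/60025 = -1/38536050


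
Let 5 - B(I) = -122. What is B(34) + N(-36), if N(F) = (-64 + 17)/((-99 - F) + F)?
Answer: 12620/99 ≈ 127.47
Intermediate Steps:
N(F) = 47/99 (N(F) = -47/(-99) = -47*(-1/99) = 47/99)
B(I) = 127 (B(I) = 5 - 1*(-122) = 5 + 122 = 127)
B(34) + N(-36) = 127 + 47/99 = 12620/99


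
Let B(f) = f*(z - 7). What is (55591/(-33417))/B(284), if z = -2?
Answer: 55591/85413852 ≈ 0.00065084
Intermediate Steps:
B(f) = -9*f (B(f) = f*(-2 - 7) = f*(-9) = -9*f)
(55591/(-33417))/B(284) = (55591/(-33417))/((-9*284)) = (55591*(-1/33417))/(-2556) = -55591/33417*(-1/2556) = 55591/85413852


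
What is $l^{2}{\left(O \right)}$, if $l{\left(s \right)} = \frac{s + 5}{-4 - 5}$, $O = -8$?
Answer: $\frac{1}{9} \approx 0.11111$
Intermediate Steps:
$l{\left(s \right)} = - \frac{5}{9} - \frac{s}{9}$ ($l{\left(s \right)} = \frac{5 + s}{-9} = \left(5 + s\right) \left(- \frac{1}{9}\right) = - \frac{5}{9} - \frac{s}{9}$)
$l^{2}{\left(O \right)} = \left(- \frac{5}{9} - - \frac{8}{9}\right)^{2} = \left(- \frac{5}{9} + \frac{8}{9}\right)^{2} = \left(\frac{1}{3}\right)^{2} = \frac{1}{9}$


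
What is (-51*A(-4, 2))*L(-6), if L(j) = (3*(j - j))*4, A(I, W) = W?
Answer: 0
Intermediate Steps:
L(j) = 0 (L(j) = (3*0)*4 = 0*4 = 0)
(-51*A(-4, 2))*L(-6) = -51*2*0 = -102*0 = 0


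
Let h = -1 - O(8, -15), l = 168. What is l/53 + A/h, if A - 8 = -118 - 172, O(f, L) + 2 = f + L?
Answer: -6801/212 ≈ -32.080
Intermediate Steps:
O(f, L) = -2 + L + f (O(f, L) = -2 + (f + L) = -2 + (L + f) = -2 + L + f)
A = -282 (A = 8 + (-118 - 172) = 8 - 290 = -282)
h = 8 (h = -1 - (-2 - 15 + 8) = -1 - 1*(-9) = -1 + 9 = 8)
l/53 + A/h = 168/53 - 282/8 = 168*(1/53) - 282*1/8 = 168/53 - 141/4 = -6801/212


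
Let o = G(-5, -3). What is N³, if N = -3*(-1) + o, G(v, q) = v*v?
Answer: 21952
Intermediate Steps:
G(v, q) = v²
o = 25 (o = (-5)² = 25)
N = 28 (N = -3*(-1) + 25 = 3 + 25 = 28)
N³ = 28³ = 21952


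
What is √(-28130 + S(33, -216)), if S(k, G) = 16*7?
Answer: I*√28018 ≈ 167.39*I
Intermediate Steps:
S(k, G) = 112
√(-28130 + S(33, -216)) = √(-28130 + 112) = √(-28018) = I*√28018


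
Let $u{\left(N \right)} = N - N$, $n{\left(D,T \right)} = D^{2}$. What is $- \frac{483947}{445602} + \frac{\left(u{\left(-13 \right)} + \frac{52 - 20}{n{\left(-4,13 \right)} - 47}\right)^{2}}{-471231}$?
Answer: $- \frac{73052434243975}{67264066165194} \approx -1.0861$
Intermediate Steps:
$u{\left(N \right)} = 0$
$- \frac{483947}{445602} + \frac{\left(u{\left(-13 \right)} + \frac{52 - 20}{n{\left(-4,13 \right)} - 47}\right)^{2}}{-471231} = - \frac{483947}{445602} + \frac{\left(0 + \frac{52 - 20}{\left(-4\right)^{2} - 47}\right)^{2}}{-471231} = \left(-483947\right) \frac{1}{445602} + \left(0 + \frac{32}{16 - 47}\right)^{2} \left(- \frac{1}{471231}\right) = - \frac{483947}{445602} + \left(0 + \frac{32}{-31}\right)^{2} \left(- \frac{1}{471231}\right) = - \frac{483947}{445602} + \left(0 + 32 \left(- \frac{1}{31}\right)\right)^{2} \left(- \frac{1}{471231}\right) = - \frac{483947}{445602} + \left(0 - \frac{32}{31}\right)^{2} \left(- \frac{1}{471231}\right) = - \frac{483947}{445602} + \left(- \frac{32}{31}\right)^{2} \left(- \frac{1}{471231}\right) = - \frac{483947}{445602} + \frac{1024}{961} \left(- \frac{1}{471231}\right) = - \frac{483947}{445602} - \frac{1024}{452852991} = - \frac{73052434243975}{67264066165194}$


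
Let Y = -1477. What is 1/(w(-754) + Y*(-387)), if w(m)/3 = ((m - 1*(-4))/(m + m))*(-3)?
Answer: 754/430982271 ≈ 1.7495e-6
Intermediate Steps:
w(m) = -9*(4 + m)/(2*m) (w(m) = 3*(((m - 1*(-4))/(m + m))*(-3)) = 3*(((m + 4)/((2*m)))*(-3)) = 3*(((4 + m)*(1/(2*m)))*(-3)) = 3*(((4 + m)/(2*m))*(-3)) = 3*(-3*(4 + m)/(2*m)) = -9*(4 + m)/(2*m))
1/(w(-754) + Y*(-387)) = 1/((-9/2 - 18/(-754)) - 1477*(-387)) = 1/((-9/2 - 18*(-1/754)) + 571599) = 1/((-9/2 + 9/377) + 571599) = 1/(-3375/754 + 571599) = 1/(430982271/754) = 754/430982271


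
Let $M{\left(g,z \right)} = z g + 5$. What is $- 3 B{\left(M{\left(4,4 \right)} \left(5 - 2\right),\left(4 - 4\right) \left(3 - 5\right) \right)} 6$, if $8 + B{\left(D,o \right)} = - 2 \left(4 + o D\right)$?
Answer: $288$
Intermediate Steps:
$M{\left(g,z \right)} = 5 + g z$ ($M{\left(g,z \right)} = g z + 5 = 5 + g z$)
$B{\left(D,o \right)} = -16 - 2 D o$ ($B{\left(D,o \right)} = -8 - 2 \left(4 + o D\right) = -8 - 2 \left(4 + D o\right) = -8 - \left(8 + 2 D o\right) = -16 - 2 D o$)
$- 3 B{\left(M{\left(4,4 \right)} \left(5 - 2\right),\left(4 - 4\right) \left(3 - 5\right) \right)} 6 = - 3 \left(-16 - 2 \left(5 + 4 \cdot 4\right) \left(5 - 2\right) \left(4 - 4\right) \left(3 - 5\right)\right) 6 = - 3 \left(-16 - 2 \left(5 + 16\right) 3 \cdot 0 \left(-2\right)\right) 6 = - 3 \left(-16 - 2 \cdot 21 \cdot 3 \cdot 0\right) 6 = - 3 \left(-16 - 126 \cdot 0\right) 6 = - 3 \left(-16 + 0\right) 6 = \left(-3\right) \left(-16\right) 6 = 48 \cdot 6 = 288$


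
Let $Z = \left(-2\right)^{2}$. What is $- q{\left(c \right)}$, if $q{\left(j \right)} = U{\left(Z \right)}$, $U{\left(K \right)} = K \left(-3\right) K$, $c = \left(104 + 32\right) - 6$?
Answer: $48$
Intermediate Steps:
$Z = 4$
$c = 130$ ($c = 136 - 6 = 130$)
$U{\left(K \right)} = - 3 K^{2}$ ($U{\left(K \right)} = - 3 K K = - 3 K^{2}$)
$q{\left(j \right)} = -48$ ($q{\left(j \right)} = - 3 \cdot 4^{2} = \left(-3\right) 16 = -48$)
$- q{\left(c \right)} = \left(-1\right) \left(-48\right) = 48$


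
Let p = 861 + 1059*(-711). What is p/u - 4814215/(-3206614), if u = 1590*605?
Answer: 369896368203/514100389550 ≈ 0.71950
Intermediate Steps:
u = 961950
p = -752088 (p = 861 - 752949 = -752088)
p/u - 4814215/(-3206614) = -752088/961950 - 4814215/(-3206614) = -752088*1/961950 - 4814215*(-1/3206614) = -125348/160325 + 4814215/3206614 = 369896368203/514100389550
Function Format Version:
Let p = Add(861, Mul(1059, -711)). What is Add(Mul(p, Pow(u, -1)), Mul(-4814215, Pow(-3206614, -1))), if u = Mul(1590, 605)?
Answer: Rational(369896368203, 514100389550) ≈ 0.71950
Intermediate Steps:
u = 961950
p = -752088 (p = Add(861, -752949) = -752088)
Add(Mul(p, Pow(u, -1)), Mul(-4814215, Pow(-3206614, -1))) = Add(Mul(-752088, Pow(961950, -1)), Mul(-4814215, Pow(-3206614, -1))) = Add(Mul(-752088, Rational(1, 961950)), Mul(-4814215, Rational(-1, 3206614))) = Add(Rational(-125348, 160325), Rational(4814215, 3206614)) = Rational(369896368203, 514100389550)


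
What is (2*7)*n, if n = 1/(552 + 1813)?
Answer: 14/2365 ≈ 0.0059197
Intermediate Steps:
n = 1/2365 ≈ 0.00042283
(2*7)*n = (2*7)*(1/2365) = 14*(1/2365) = 14/2365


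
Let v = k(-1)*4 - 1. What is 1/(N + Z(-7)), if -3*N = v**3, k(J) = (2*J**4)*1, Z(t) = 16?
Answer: -3/295 ≈ -0.010169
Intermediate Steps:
k(J) = 2*J**4
v = 7 (v = (2*(-1)**4)*4 - 1 = (2*1)*4 - 1 = 2*4 - 1 = 8 - 1 = 7)
N = -343/3 (N = -1/3*7**3 = -1/3*343 = -343/3 ≈ -114.33)
1/(N + Z(-7)) = 1/(-343/3 + 16) = 1/(-295/3) = -3/295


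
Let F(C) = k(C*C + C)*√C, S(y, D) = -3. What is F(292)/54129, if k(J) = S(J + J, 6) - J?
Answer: -171118*√73/54129 ≈ -27.010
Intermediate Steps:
k(J) = -3 - J
F(C) = √C*(-3 - C - C²) (F(C) = (-3 - (C*C + C))*√C = (-3 - (C² + C))*√C = (-3 - (C + C²))*√C = (-3 + (-C - C²))*√C = (-3 - C - C²)*√C = √C*(-3 - C - C²))
F(292)/54129 = (√292*(-3 - 1*292*(1 + 292)))/54129 = ((2*√73)*(-3 - 1*292*293))*(1/54129) = ((2*√73)*(-3 - 85556))*(1/54129) = ((2*√73)*(-85559))*(1/54129) = -171118*√73*(1/54129) = -171118*√73/54129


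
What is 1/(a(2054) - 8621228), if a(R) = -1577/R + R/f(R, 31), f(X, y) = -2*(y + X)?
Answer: -4282590/36921190218023 ≈ -1.1599e-7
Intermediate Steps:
f(X, y) = -2*X - 2*y (f(X, y) = -2*(X + y) = -2*X - 2*y)
a(R) = -1577/R + R/(-62 - 2*R) (a(R) = -1577/R + R/(-2*R - 2*31) = -1577/R + R/(-2*R - 62) = -1577/R + R/(-62 - 2*R))
1/(a(2054) - 8621228) = 1/((1/2)*(-97774 - 1*2054**2 - 3154*2054)/(2054*(31 + 2054)) - 8621228) = 1/((1/2)*(1/2054)*(-97774 - 1*4218916 - 6478316)/2085 - 8621228) = 1/((1/2)*(1/2054)*(1/2085)*(-97774 - 4218916 - 6478316) - 8621228) = 1/((1/2)*(1/2054)*(1/2085)*(-10795006) - 8621228) = 1/(-5397503/4282590 - 8621228) = 1/(-36921190218023/4282590) = -4282590/36921190218023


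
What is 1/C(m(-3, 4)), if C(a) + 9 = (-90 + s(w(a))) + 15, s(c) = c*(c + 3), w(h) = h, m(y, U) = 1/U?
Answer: -16/1331 ≈ -0.012021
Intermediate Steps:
s(c) = c*(3 + c)
C(a) = -84 + a*(3 + a) (C(a) = -9 + ((-90 + a*(3 + a)) + 15) = -9 + (-75 + a*(3 + a)) = -84 + a*(3 + a))
1/C(m(-3, 4)) = 1/(-84 + (3 + 1/4)/4) = 1/(-84 + (1/4)*(13/4)) = 1/(-84 + 13/16) = 1/(-1331/16) = -16/1331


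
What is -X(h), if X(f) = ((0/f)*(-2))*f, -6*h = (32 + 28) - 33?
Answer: 0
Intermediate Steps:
h = -9/2 (h = -((32 + 28) - 33)/6 = -(60 - 33)/6 = -1/6*27 = -9/2 ≈ -4.5000)
X(f) = 0 (X(f) = (0*(-2))*f = 0*f = 0)
-X(h) = -1*0 = 0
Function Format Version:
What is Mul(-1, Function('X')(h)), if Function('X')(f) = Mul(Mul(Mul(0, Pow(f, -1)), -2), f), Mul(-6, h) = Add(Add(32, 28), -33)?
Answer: 0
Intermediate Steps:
h = Rational(-9, 2) (h = Mul(Rational(-1, 6), Add(Add(32, 28), -33)) = Mul(Rational(-1, 6), Add(60, -33)) = Mul(Rational(-1, 6), 27) = Rational(-9, 2) ≈ -4.5000)
Function('X')(f) = 0 (Function('X')(f) = Mul(Mul(0, -2), f) = Mul(0, f) = 0)
Mul(-1, Function('X')(h)) = Mul(-1, 0) = 0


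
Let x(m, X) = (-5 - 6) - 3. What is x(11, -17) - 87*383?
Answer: -33335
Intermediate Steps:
x(m, X) = -14 (x(m, X) = -11 - 3 = -14)
x(11, -17) - 87*383 = -14 - 87*383 = -14 - 33321 = -33335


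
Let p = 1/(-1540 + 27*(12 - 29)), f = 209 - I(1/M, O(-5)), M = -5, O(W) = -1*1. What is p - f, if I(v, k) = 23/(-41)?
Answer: -17175449/81959 ≈ -209.56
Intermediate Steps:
O(W) = -1
I(v, k) = -23/41 (I(v, k) = 23*(-1/41) = -23/41)
f = 8592/41 (f = 209 - 1*(-23/41) = 209 + 23/41 = 8592/41 ≈ 209.56)
p = -1/1999 (p = 1/(-1540 + 27*(-17)) = 1/(-1540 - 459) = 1/(-1999) = -1/1999 ≈ -0.00050025)
p - f = -1/1999 - 1*8592/41 = -1/1999 - 8592/41 = -17175449/81959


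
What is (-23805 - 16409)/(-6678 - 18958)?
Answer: 20107/12818 ≈ 1.5687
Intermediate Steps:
(-23805 - 16409)/(-6678 - 18958) = -40214/(-25636) = -40214*(-1/25636) = 20107/12818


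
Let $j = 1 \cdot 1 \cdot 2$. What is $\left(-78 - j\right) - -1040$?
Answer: $960$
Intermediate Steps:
$j = 2$ ($j = 1 \cdot 2 = 2$)
$\left(-78 - j\right) - -1040 = \left(-78 - 2\right) - -1040 = \left(-78 - 2\right) + 1040 = -80 + 1040 = 960$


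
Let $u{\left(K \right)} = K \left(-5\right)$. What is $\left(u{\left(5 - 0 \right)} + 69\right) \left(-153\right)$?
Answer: $-6732$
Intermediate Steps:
$u{\left(K \right)} = - 5 K$
$\left(u{\left(5 - 0 \right)} + 69\right) \left(-153\right) = \left(- 5 \left(5 - 0\right) + 69\right) \left(-153\right) = \left(- 5 \left(5 + 0\right) + 69\right) \left(-153\right) = \left(\left(-5\right) 5 + 69\right) \left(-153\right) = \left(-25 + 69\right) \left(-153\right) = 44 \left(-153\right) = -6732$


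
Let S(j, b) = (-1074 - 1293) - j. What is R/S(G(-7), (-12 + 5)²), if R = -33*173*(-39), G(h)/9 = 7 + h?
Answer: -24739/263 ≈ -94.065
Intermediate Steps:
G(h) = 63 + 9*h (G(h) = 9*(7 + h) = 63 + 9*h)
S(j, b) = -2367 - j
R = 222651 (R = -5709*(-39) = 222651)
R/S(G(-7), (-12 + 5)²) = 222651/(-2367 - (63 + 9*(-7))) = 222651/(-2367 - (63 - 63)) = 222651/(-2367 - 1*0) = 222651/(-2367 + 0) = 222651/(-2367) = 222651*(-1/2367) = -24739/263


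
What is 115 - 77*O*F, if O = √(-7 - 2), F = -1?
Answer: 115 + 231*I ≈ 115.0 + 231.0*I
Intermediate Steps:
O = 3*I (O = √(-9) = 3*I ≈ 3.0*I)
115 - 77*O*F = 115 - 77*3*I*(-1) = 115 - (-231)*I = 115 + 231*I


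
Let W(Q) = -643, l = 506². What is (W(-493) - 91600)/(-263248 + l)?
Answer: 92243/7212 ≈ 12.790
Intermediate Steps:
l = 256036
(W(-493) - 91600)/(-263248 + l) = (-643 - 91600)/(-263248 + 256036) = -92243/(-7212) = -92243*(-1/7212) = 92243/7212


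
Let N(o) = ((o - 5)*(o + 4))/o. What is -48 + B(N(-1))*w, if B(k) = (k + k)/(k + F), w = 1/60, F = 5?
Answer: -5517/115 ≈ -47.974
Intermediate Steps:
w = 1/60 ≈ 0.016667
N(o) = (-5 + o)*(4 + o)/o (N(o) = ((-5 + o)*(4 + o))/o = (-5 + o)*(4 + o)/o)
B(k) = 2*k/(5 + k) (B(k) = (k + k)/(k + 5) = (2*k)/(5 + k) = 2*k/(5 + k))
-48 + B(N(-1))*w = -48 + (2*(-1 - 1 - 20/(-1))/(5 + (-1 - 1 - 20/(-1))))*(1/60) = -48 + (2*(-1 - 1 - 20*(-1))/(5 + (-1 - 1 - 20*(-1))))*(1/60) = -48 + (2*(-1 - 1 + 20)/(5 + (-1 - 1 + 20)))*(1/60) = -48 + (2*18/(5 + 18))*(1/60) = -48 + (2*18/23)*(1/60) = -48 + (2*18*(1/23))*(1/60) = -48 + (36/23)*(1/60) = -48 + 3/115 = -5517/115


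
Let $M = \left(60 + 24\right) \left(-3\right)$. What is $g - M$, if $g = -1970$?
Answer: $-1718$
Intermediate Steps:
$M = -252$ ($M = 84 \left(-3\right) = -252$)
$g - M = -1970 - -252 = -1970 + 252 = -1718$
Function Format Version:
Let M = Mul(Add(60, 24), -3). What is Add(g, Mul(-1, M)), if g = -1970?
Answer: -1718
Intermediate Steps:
M = -252 (M = Mul(84, -3) = -252)
Add(g, Mul(-1, M)) = Add(-1970, Mul(-1, -252)) = Add(-1970, 252) = -1718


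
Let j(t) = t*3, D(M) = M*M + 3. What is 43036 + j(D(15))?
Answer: 43720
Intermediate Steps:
D(M) = 3 + M**2 (D(M) = M**2 + 3 = 3 + M**2)
j(t) = 3*t
43036 + j(D(15)) = 43036 + 3*(3 + 15**2) = 43036 + 3*(3 + 225) = 43036 + 3*228 = 43036 + 684 = 43720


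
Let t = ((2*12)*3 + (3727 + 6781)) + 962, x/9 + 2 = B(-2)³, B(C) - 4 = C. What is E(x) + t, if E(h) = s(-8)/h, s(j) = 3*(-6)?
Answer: 34625/3 ≈ 11542.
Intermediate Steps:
B(C) = 4 + C
s(j) = -18
x = 54 (x = -18 + 9*(4 - 2)³ = -18 + 9*2³ = -18 + 9*8 = -18 + 72 = 54)
t = 11542 (t = (24*3 + 10508) + 962 = (72 + 10508) + 962 = 10580 + 962 = 11542)
E(h) = -18/h
E(x) + t = -18/54 + 11542 = -18*1/54 + 11542 = -⅓ + 11542 = 34625/3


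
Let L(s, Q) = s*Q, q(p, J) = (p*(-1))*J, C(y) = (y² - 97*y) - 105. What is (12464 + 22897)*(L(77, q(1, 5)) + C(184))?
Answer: 548731998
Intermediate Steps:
C(y) = -105 + y² - 97*y
q(p, J) = -J*p (q(p, J) = (-p)*J = -J*p)
L(s, Q) = Q*s
(12464 + 22897)*(L(77, q(1, 5)) + C(184)) = (12464 + 22897)*(-1*5*1*77 + (-105 + 184² - 97*184)) = 35361*(-5*77 + (-105 + 33856 - 17848)) = 35361*(-385 + 15903) = 35361*15518 = 548731998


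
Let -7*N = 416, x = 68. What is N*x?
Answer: -28288/7 ≈ -4041.1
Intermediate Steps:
N = -416/7 (N = -⅐*416 = -416/7 ≈ -59.429)
N*x = -416/7*68 = -28288/7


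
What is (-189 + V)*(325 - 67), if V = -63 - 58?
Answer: -79980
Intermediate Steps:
V = -121
(-189 + V)*(325 - 67) = (-189 - 121)*(325 - 67) = -310*258 = -79980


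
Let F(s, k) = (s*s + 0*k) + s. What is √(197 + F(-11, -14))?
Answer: √307 ≈ 17.521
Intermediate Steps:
F(s, k) = s + s² (F(s, k) = (s² + 0) + s = s² + s = s + s²)
√(197 + F(-11, -14)) = √(197 - 11*(1 - 11)) = √(197 - 11*(-10)) = √(197 + 110) = √307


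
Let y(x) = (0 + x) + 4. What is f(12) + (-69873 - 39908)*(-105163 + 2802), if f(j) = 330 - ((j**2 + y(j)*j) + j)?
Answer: 11237292923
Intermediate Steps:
y(x) = 4 + x (y(x) = x + 4 = 4 + x)
f(j) = 330 - j - j**2 - j*(4 + j) (f(j) = 330 - ((j**2 + (4 + j)*j) + j) = 330 - ((j**2 + j*(4 + j)) + j) = 330 - (j + j**2 + j*(4 + j)) = 330 + (-j - j**2 - j*(4 + j)) = 330 - j - j**2 - j*(4 + j))
f(12) + (-69873 - 39908)*(-105163 + 2802) = (330 - 5*12 - 2*12**2) + (-69873 - 39908)*(-105163 + 2802) = (330 - 60 - 2*144) - 109781*(-102361) = (330 - 60 - 288) + 11237292941 = -18 + 11237292941 = 11237292923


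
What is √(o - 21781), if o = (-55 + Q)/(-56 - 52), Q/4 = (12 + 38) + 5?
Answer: I*√784171/6 ≈ 147.59*I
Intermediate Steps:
Q = 220 (Q = 4*((12 + 38) + 5) = 4*(50 + 5) = 4*55 = 220)
o = -55/36 (o = (-55 + 220)/(-56 - 52) = 165/(-108) = -1/108*165 = -55/36 ≈ -1.5278)
√(o - 21781) = √(-55/36 - 21781) = √(-784171/36) = I*√784171/6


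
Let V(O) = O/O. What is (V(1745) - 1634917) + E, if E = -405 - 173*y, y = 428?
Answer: -1709365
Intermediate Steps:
V(O) = 1
E = -74449 (E = -405 - 173*428 = -405 - 74044 = -74449)
(V(1745) - 1634917) + E = (1 - 1634917) - 74449 = -1634916 - 74449 = -1709365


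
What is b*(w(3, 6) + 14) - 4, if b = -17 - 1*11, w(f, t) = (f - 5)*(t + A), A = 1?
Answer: -4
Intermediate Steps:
w(f, t) = (1 + t)*(-5 + f) (w(f, t) = (f - 5)*(t + 1) = (-5 + f)*(1 + t) = (1 + t)*(-5 + f))
b = -28 (b = -17 - 11 = -28)
b*(w(3, 6) + 14) - 4 = -28*((-5 + 3 - 5*6 + 3*6) + 14) - 4 = -28*((-5 + 3 - 30 + 18) + 14) - 4 = -28*(-14 + 14) - 4 = -28*0 - 4 = 0 - 4 = -4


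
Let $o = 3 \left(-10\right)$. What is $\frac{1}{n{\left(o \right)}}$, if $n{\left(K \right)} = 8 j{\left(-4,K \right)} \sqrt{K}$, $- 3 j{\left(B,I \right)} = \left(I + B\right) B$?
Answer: $\frac{i \sqrt{30}}{10880} \approx 0.00050342 i$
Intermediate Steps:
$j{\left(B,I \right)} = - \frac{B \left(B + I\right)}{3}$ ($j{\left(B,I \right)} = - \frac{\left(I + B\right) B}{3} = - \frac{\left(B + I\right) B}{3} = - \frac{B \left(B + I\right)}{3}$)
$o = -30$
$n{\left(K \right)} = 8 \sqrt{K} \left(- \frac{16}{3} + \frac{4 K}{3}\right)$ ($n{\left(K \right)} = 8 \left(- \frac{1}{3}\right) \left(-4\right) \left(-4 + K\right) \sqrt{K} = 8 \left(- \frac{16}{3} + \frac{4 K}{3}\right) \sqrt{K} = 8 \sqrt{K} \left(- \frac{16}{3} + \frac{4 K}{3}\right)$)
$\frac{1}{n{\left(o \right)}} = \frac{1}{\frac{32}{3} \sqrt{-30} \left(-4 - 30\right)} = \frac{1}{\frac{32}{3} i \sqrt{30} \left(-34\right)} = \frac{1}{\left(- \frac{1088}{3}\right) i \sqrt{30}} = \frac{i \sqrt{30}}{10880}$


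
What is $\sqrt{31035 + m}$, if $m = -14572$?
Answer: $\sqrt{16463} \approx 128.31$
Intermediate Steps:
$\sqrt{31035 + m} = \sqrt{31035 - 14572} = \sqrt{16463}$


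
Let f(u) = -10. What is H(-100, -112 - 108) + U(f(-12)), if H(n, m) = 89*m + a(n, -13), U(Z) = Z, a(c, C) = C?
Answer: -19603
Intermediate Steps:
H(n, m) = -13 + 89*m (H(n, m) = 89*m - 13 = -13 + 89*m)
H(-100, -112 - 108) + U(f(-12)) = (-13 + 89*(-112 - 108)) - 10 = (-13 + 89*(-220)) - 10 = (-13 - 19580) - 10 = -19593 - 10 = -19603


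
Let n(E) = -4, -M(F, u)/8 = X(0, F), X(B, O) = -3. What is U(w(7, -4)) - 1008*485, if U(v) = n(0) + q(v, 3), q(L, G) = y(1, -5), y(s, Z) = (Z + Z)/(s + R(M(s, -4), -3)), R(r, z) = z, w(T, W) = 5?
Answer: -488879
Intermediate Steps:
M(F, u) = 24 (M(F, u) = -8*(-3) = 24)
y(s, Z) = 2*Z/(-3 + s) (y(s, Z) = (Z + Z)/(s - 3) = (2*Z)/(-3 + s) = 2*Z/(-3 + s))
q(L, G) = 5 (q(L, G) = 2*(-5)/(-3 + 1) = 2*(-5)/(-2) = 2*(-5)*(-1/2) = 5)
U(v) = 1 (U(v) = -4 + 5 = 1)
U(w(7, -4)) - 1008*485 = 1 - 1008*485 = 1 - 488880 = -488879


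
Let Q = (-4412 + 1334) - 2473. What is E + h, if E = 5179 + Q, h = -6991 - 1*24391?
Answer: -31754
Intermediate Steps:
h = -31382 (h = -6991 - 24391 = -31382)
Q = -5551 (Q = -3078 - 2473 = -5551)
E = -372 (E = 5179 - 5551 = -372)
E + h = -372 - 31382 = -31754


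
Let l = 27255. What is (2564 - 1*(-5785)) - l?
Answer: -18906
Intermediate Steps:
(2564 - 1*(-5785)) - l = (2564 - 1*(-5785)) - 1*27255 = (2564 + 5785) - 27255 = 8349 - 27255 = -18906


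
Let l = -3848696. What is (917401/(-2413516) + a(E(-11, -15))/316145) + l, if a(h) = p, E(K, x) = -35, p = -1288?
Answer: -2936636224642718473/763021015820 ≈ -3.8487e+6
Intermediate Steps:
a(h) = -1288
(917401/(-2413516) + a(E(-11, -15))/316145) + l = (917401/(-2413516) - 1288/316145) - 3848696 = (917401*(-1/2413516) - 1288*1/316145) - 3848696 = (-917401/2413516 - 1288/316145) - 3848696 = -293140347753/763021015820 - 3848696 = -2936636224642718473/763021015820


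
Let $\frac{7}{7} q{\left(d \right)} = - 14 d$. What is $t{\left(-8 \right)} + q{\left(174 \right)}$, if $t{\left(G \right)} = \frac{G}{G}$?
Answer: $-2435$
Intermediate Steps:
$q{\left(d \right)} = - 14 d$
$t{\left(G \right)} = 1$
$t{\left(-8 \right)} + q{\left(174 \right)} = 1 - 2436 = -2435$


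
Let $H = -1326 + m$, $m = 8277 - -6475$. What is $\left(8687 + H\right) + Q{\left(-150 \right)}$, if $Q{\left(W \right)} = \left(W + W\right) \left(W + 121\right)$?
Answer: $30813$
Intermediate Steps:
$m = 14752$ ($m = 8277 + 6475 = 14752$)
$Q{\left(W \right)} = 2 W \left(121 + W\right)$
$H = 13426$ ($H = -1326 + 14752 = 13426$)
$\left(8687 + H\right) + Q{\left(-150 \right)} = \left(8687 + 13426\right) + 2 \left(-150\right) \left(121 - 150\right) = 22113 + 2 \left(-150\right) \left(-29\right) = 22113 + 8700 = 30813$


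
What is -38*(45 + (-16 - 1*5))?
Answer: -912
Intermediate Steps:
-38*(45 + (-16 - 1*5)) = -38*(45 + (-16 - 5)) = -38*(45 - 21) = -38*24 = -912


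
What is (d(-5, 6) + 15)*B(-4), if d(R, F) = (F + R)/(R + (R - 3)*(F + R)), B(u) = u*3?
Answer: -2328/13 ≈ -179.08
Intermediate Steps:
B(u) = 3*u
d(R, F) = (F + R)/(R + (-3 + R)*(F + R))
(d(-5, 6) + 15)*B(-4) = ((6 - 5)/((-5)**2 - 3*6 - 2*(-5) + 6*(-5)) + 15)*(3*(-4)) = (1/(25 - 18 + 10 - 30) + 15)*(-12) = (1/(-13) + 15)*(-12) = (-1/13*1 + 15)*(-12) = (-1/13 + 15)*(-12) = (194/13)*(-12) = -2328/13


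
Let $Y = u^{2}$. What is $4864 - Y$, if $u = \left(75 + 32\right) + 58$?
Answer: $-22361$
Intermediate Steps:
$u = 165$ ($u = 107 + 58 = 165$)
$Y = 27225$ ($Y = 165^{2} = 27225$)
$4864 - Y = 4864 - 27225 = -22361$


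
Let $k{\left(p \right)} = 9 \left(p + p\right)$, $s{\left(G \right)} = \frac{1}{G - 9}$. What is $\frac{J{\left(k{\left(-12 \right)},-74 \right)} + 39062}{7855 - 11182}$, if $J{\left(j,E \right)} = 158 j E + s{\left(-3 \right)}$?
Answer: $- \frac{30774407}{39924} \approx -770.82$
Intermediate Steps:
$s{\left(G \right)} = \frac{1}{-9 + G}$
$k{\left(p \right)} = 18 p$ ($k{\left(p \right)} = 9 \cdot 2 p = 18 p$)
$J{\left(j,E \right)} = - \frac{1}{12} + 158 E j$ ($J{\left(j,E \right)} = 158 j E + \frac{1}{-9 - 3} = 158 E j + \frac{1}{-12} = 158 E j - \frac{1}{12} = - \frac{1}{12} + 158 E j$)
$\frac{J{\left(k{\left(-12 \right)},-74 \right)} + 39062}{7855 - 11182} = \frac{\left(- \frac{1}{12} + 158 \left(-74\right) 18 \left(-12\right)\right) + 39062}{7855 - 11182} = \frac{\left(- \frac{1}{12} + 158 \left(-74\right) \left(-216\right)\right) + 39062}{-3327} = \left(\left(- \frac{1}{12} + 2525472\right) + 39062\right) \left(- \frac{1}{3327}\right) = \left(\frac{30305663}{12} + 39062\right) \left(- \frac{1}{3327}\right) = \frac{30774407}{12} \left(- \frac{1}{3327}\right) = - \frac{30774407}{39924}$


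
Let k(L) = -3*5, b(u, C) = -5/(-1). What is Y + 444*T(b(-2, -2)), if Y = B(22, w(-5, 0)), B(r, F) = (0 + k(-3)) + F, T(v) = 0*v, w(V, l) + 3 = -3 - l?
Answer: -21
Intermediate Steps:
w(V, l) = -6 - l (w(V, l) = -3 + (-3 - l) = -6 - l)
b(u, C) = 5 (b(u, C) = -5*(-1) = 5)
k(L) = -15
T(v) = 0
B(r, F) = -15 + F (B(r, F) = (0 - 15) + F = -15 + F)
Y = -21 (Y = -15 + (-6 - 1*0) = -15 + (-6 + 0) = -15 - 6 = -21)
Y + 444*T(b(-2, -2)) = -21 + 444*0 = -21 + 0 = -21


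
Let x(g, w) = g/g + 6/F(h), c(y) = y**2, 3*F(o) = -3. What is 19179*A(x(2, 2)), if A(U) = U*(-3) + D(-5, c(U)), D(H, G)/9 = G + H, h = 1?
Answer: 3739905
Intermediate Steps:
F(o) = -1 (F(o) = (1/3)*(-3) = -1)
D(H, G) = 9*G + 9*H (D(H, G) = 9*(G + H) = 9*G + 9*H)
x(g, w) = -5 (x(g, w) = g/g + 6/(-1) = 1 + 6*(-1) = 1 - 6 = -5)
A(U) = -45 - 3*U + 9*U**2 (A(U) = U*(-3) + (9*U**2 + 9*(-5)) = -3*U + (9*U**2 - 45) = -3*U + (-45 + 9*U**2) = -45 - 3*U + 9*U**2)
19179*A(x(2, 2)) = 19179*(-45 - 3*(-5) + 9*(-5)**2) = 19179*(-45 + 15 + 9*25) = 19179*(-45 + 15 + 225) = 19179*195 = 3739905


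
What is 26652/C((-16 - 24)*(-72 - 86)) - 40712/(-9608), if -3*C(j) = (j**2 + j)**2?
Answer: 225598229681494179/53241004883214400 ≈ 4.2373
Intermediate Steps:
C(j) = -(j + j**2)**2/3 (C(j) = -(j**2 + j)**2/3 = -(j + j**2)**2/3)
26652/C((-16 - 24)*(-72 - 86)) - 40712/(-9608) = 26652/((-((-16 - 24)*(-72 - 86))**2*(1 + (-16 - 24)*(-72 - 86))**2/3)) - 40712/(-9608) = 26652/((-(-40*(-158))**2*(1 - 40*(-158))**2/3)) - 40712*(-1/9608) = 26652/((-1/3*6320**2*(1 + 6320)**2)) + 5089/1201 = 26652/((-1/3*39942400*6321**2)) + 5089/1201 = 26652/((-1/3*39942400*39955041)) + 5089/1201 = 26652/(-531966743212800) + 5089/1201 = 26652*(-1/531966743212800) + 5089/1201 = -2221/44330561934400 + 5089/1201 = 225598229681494179/53241004883214400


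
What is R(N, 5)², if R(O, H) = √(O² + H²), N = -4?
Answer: 41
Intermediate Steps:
R(O, H) = √(H² + O²)
R(N, 5)² = (√(5² + (-4)²))² = (√(25 + 16))² = (√41)² = 41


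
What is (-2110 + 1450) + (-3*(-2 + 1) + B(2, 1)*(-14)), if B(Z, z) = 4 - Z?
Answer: -685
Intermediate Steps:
(-2110 + 1450) + (-3*(-2 + 1) + B(2, 1)*(-14)) = (-2110 + 1450) + (-3*(-2 + 1) + (4 - 1*2)*(-14)) = -660 + (-3*(-1) + (4 - 2)*(-14)) = -660 + (3 + 2*(-14)) = -660 + (3 - 28) = -660 - 25 = -685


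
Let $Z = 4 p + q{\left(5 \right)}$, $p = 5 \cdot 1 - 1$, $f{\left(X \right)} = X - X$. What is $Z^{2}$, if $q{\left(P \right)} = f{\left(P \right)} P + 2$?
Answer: $324$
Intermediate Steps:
$f{\left(X \right)} = 0$
$p = 4$ ($p = 5 - 1 = 4$)
$q{\left(P \right)} = 2$ ($q{\left(P \right)} = 0 P + 2 = 0 + 2 = 2$)
$Z = 18$ ($Z = 4 \cdot 4 + 2 = 16 + 2 = 18$)
$Z^{2} = 18^{2} = 324$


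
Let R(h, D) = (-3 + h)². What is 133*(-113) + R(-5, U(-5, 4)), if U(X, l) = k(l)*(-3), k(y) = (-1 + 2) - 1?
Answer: -14965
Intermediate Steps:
k(y) = 0 (k(y) = 1 - 1 = 0)
U(X, l) = 0 (U(X, l) = 0*(-3) = 0)
133*(-113) + R(-5, U(-5, 4)) = 133*(-113) + (-3 - 5)² = -15029 + (-8)² = -15029 + 64 = -14965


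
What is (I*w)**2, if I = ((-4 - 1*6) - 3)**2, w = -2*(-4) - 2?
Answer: 1028196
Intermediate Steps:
w = 6 (w = 8 - 2 = 6)
I = 169 (I = ((-4 - 6) - 3)**2 = (-10 - 3)**2 = (-13)**2 = 169)
(I*w)**2 = (169*6)**2 = 1014**2 = 1028196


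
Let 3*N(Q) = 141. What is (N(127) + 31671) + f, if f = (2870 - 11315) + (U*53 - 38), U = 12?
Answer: 23871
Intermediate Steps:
N(Q) = 47 (N(Q) = (⅓)*141 = 47)
f = -7847 (f = (2870 - 11315) + (12*53 - 38) = -8445 + (636 - 38) = -8445 + 598 = -7847)
(N(127) + 31671) + f = (47 + 31671) - 7847 = 31718 - 7847 = 23871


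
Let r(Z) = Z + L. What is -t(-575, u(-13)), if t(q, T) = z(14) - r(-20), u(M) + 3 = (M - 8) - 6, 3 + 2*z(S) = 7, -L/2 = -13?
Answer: 4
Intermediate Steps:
L = 26 (L = -2*(-13) = 26)
z(S) = 2 (z(S) = -3/2 + (1/2)*7 = -3/2 + 7/2 = 2)
u(M) = -17 + M (u(M) = -3 + ((M - 8) - 6) = -3 + ((-8 + M) - 6) = -3 + (-14 + M) = -17 + M)
r(Z) = 26 + Z (r(Z) = Z + 26 = 26 + Z)
t(q, T) = -4 (t(q, T) = 2 - (26 - 20) = 2 - 1*6 = 2 - 6 = -4)
-t(-575, u(-13)) = -1*(-4) = 4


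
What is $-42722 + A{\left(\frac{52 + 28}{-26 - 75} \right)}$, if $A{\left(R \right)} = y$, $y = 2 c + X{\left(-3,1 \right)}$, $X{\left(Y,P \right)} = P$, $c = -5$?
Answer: $-42731$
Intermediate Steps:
$y = -9$ ($y = 2 \left(-5\right) + 1 = -10 + 1 = -9$)
$A{\left(R \right)} = -9$
$-42722 + A{\left(\frac{52 + 28}{-26 - 75} \right)} = -42722 - 9 = -42731$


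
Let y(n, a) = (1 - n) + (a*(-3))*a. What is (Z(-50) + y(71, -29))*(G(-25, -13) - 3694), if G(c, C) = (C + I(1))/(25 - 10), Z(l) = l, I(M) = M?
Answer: 48826782/5 ≈ 9.7654e+6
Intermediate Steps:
G(c, C) = 1/15 + C/15 (G(c, C) = (C + 1)/(25 - 10) = (1 + C)/15 = (1 + C)*(1/15) = 1/15 + C/15)
y(n, a) = 1 - n - 3*a² (y(n, a) = (1 - n) + (-3*a)*a = (1 - n) - 3*a² = 1 - n - 3*a²)
(Z(-50) + y(71, -29))*(G(-25, -13) - 3694) = (-50 + (1 - 1*71 - 3*(-29)²))*((1/15 + (1/15)*(-13)) - 3694) = (-50 + (1 - 71 - 3*841))*((1/15 - 13/15) - 3694) = (-50 + (1 - 71 - 2523))*(-⅘ - 3694) = (-50 - 2593)*(-18474/5) = -2643*(-18474/5) = 48826782/5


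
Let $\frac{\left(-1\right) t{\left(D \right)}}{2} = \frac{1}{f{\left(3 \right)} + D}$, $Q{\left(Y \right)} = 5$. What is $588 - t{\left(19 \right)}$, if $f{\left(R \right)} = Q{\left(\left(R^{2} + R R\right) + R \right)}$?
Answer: $\frac{7057}{12} \approx 588.08$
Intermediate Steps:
$f{\left(R \right)} = 5$
$t{\left(D \right)} = - \frac{2}{5 + D}$
$588 - t{\left(19 \right)} = 588 - - \frac{2}{5 + 19} = 588 - - \frac{2}{24} = 588 - \left(-2\right) \frac{1}{24} = 588 - - \frac{1}{12} = 588 + \frac{1}{12} = \frac{7057}{12}$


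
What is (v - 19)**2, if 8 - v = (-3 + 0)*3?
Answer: 4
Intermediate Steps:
v = 17 (v = 8 - (-3 + 0)*3 = 8 - (-3)*3 = 8 - 1*(-9) = 8 + 9 = 17)
(v - 19)**2 = (17 - 19)**2 = (-2)**2 = 4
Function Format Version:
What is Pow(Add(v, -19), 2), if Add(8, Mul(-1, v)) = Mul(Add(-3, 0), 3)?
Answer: 4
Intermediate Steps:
v = 17 (v = Add(8, Mul(-1, Mul(Add(-3, 0), 3))) = Add(8, Mul(-1, Mul(-3, 3))) = Add(8, Mul(-1, -9)) = Add(8, 9) = 17)
Pow(Add(v, -19), 2) = Pow(Add(17, -19), 2) = Pow(-2, 2) = 4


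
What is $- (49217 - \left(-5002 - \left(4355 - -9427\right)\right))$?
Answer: $-68001$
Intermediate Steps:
$- (49217 - \left(-5002 - \left(4355 - -9427\right)\right)) = - (49217 - \left(-5002 - \left(4355 + 9427\right)\right)) = - (49217 - \left(-5002 - 13782\right)) = - (49217 - -18784) = - (49217 + 18784) = \left(-1\right) 68001 = -68001$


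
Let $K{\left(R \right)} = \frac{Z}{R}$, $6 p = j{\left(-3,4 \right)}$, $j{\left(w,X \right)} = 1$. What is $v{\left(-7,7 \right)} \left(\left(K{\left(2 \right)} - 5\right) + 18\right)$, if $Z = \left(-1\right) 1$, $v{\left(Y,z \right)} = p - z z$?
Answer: $- \frac{7325}{12} \approx -610.42$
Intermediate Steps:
$p = \frac{1}{6}$ ($p = \frac{1}{6} \cdot 1 = \frac{1}{6} \approx 0.16667$)
$v{\left(Y,z \right)} = \frac{1}{6} - z^{2}$ ($v{\left(Y,z \right)} = \frac{1}{6} - z z = \frac{1}{6} - z^{2}$)
$Z = -1$
$K{\left(R \right)} = - \frac{1}{R}$
$v{\left(-7,7 \right)} \left(\left(K{\left(2 \right)} - 5\right) + 18\right) = \left(\frac{1}{6} - 7^{2}\right) \left(\left(- \frac{1}{2} - 5\right) + 18\right) = \left(\frac{1}{6} - 49\right) \left(\left(\left(-1\right) \frac{1}{2} - 5\right) + 18\right) = \left(\frac{1}{6} - 49\right) \left(\left(- \frac{1}{2} - 5\right) + 18\right) = - \frac{293 \left(- \frac{11}{2} + 18\right)}{6} = \left(- \frac{293}{6}\right) \frac{25}{2} = - \frac{7325}{12}$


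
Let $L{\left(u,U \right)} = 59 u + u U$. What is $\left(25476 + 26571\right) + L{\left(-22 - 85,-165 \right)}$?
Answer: $63389$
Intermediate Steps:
$L{\left(u,U \right)} = 59 u + U u$
$\left(25476 + 26571\right) + L{\left(-22 - 85,-165 \right)} = \left(25476 + 26571\right) + \left(-22 - 85\right) \left(59 - 165\right) = 52047 + \left(-22 - 85\right) \left(-106\right) = 52047 - -11342 = 52047 + 11342 = 63389$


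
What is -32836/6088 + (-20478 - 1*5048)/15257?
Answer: -164095285/23221154 ≈ -7.0666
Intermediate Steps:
-32836/6088 + (-20478 - 1*5048)/15257 = -32836*1/6088 + (-20478 - 5048)*(1/15257) = -8209/1522 - 25526*1/15257 = -8209/1522 - 25526/15257 = -164095285/23221154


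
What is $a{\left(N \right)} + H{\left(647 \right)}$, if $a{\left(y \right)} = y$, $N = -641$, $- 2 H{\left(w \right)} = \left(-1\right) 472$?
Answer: $-405$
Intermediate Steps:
$H{\left(w \right)} = 236$ ($H{\left(w \right)} = - \frac{\left(-1\right) 472}{2} = \left(- \frac{1}{2}\right) \left(-472\right) = 236$)
$a{\left(N \right)} + H{\left(647 \right)} = -641 + 236 = -405$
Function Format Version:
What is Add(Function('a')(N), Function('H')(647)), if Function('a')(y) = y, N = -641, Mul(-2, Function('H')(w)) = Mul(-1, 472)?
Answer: -405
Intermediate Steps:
Function('H')(w) = 236 (Function('H')(w) = Mul(Rational(-1, 2), Mul(-1, 472)) = Mul(Rational(-1, 2), -472) = 236)
Add(Function('a')(N), Function('H')(647)) = Add(-641, 236) = -405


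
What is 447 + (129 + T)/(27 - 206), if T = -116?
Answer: 80000/179 ≈ 446.93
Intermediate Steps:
447 + (129 + T)/(27 - 206) = 447 + (129 - 116)/(27 - 206) = 447 + 13/(-179) = 447 + 13*(-1/179) = 447 - 13/179 = 80000/179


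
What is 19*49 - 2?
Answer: 929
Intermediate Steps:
19*49 - 2 = 931 - 2 = 929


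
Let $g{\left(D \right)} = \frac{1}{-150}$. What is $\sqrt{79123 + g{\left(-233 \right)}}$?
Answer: $\frac{\sqrt{71210694}}{30} \approx 281.29$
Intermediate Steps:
$g{\left(D \right)} = - \frac{1}{150}$
$\sqrt{79123 + g{\left(-233 \right)}} = \sqrt{79123 - \frac{1}{150}} = \sqrt{\frac{11868449}{150}} = \frac{\sqrt{71210694}}{30}$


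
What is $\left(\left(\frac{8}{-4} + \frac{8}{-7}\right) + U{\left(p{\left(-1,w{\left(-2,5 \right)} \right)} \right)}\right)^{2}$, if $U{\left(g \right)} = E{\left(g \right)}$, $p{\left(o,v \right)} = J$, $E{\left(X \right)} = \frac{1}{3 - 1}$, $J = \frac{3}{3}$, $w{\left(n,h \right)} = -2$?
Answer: $\frac{1369}{196} \approx 6.9847$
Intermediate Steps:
$J = 1$ ($J = 3 \cdot \frac{1}{3} = 1$)
$E{\left(X \right)} = \frac{1}{2}$
$p{\left(o,v \right)} = 1$
$U{\left(g \right)} = \frac{1}{2}$
$\left(\left(\frac{8}{-4} + \frac{8}{-7}\right) + U{\left(p{\left(-1,w{\left(-2,5 \right)} \right)} \right)}\right)^{2} = \left(\left(\frac{8}{-4} + \frac{8}{-7}\right) + \frac{1}{2}\right)^{2} = \left(\left(8 \left(- \frac{1}{4}\right) + 8 \left(- \frac{1}{7}\right)\right) + \frac{1}{2}\right)^{2} = \left(\left(-2 - \frac{8}{7}\right) + \frac{1}{2}\right)^{2} = \left(- \frac{22}{7} + \frac{1}{2}\right)^{2} = \left(- \frac{37}{14}\right)^{2} = \frac{1369}{196}$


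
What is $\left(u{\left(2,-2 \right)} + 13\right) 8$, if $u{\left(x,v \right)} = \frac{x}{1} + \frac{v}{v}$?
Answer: $128$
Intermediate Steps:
$u{\left(x,v \right)} = 1 + x$ ($u{\left(x,v \right)} = x 1 + 1 = x + 1 = 1 + x$)
$\left(u{\left(2,-2 \right)} + 13\right) 8 = \left(\left(1 + 2\right) + 13\right) 8 = \left(3 + 13\right) 8 = 16 \cdot 8 = 128$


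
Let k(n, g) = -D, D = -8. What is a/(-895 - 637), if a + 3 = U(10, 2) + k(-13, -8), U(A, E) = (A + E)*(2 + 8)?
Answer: -125/1532 ≈ -0.081593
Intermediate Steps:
U(A, E) = 10*A + 10*E (U(A, E) = (A + E)*10 = 10*A + 10*E)
k(n, g) = 8 (k(n, g) = -1*(-8) = 8)
a = 125 (a = -3 + ((10*10 + 10*2) + 8) = -3 + ((100 + 20) + 8) = -3 + (120 + 8) = -3 + 128 = 125)
a/(-895 - 637) = 125/(-895 - 637) = 125/(-1532) = -1/1532*125 = -125/1532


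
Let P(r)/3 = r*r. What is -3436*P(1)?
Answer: -10308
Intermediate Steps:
P(r) = 3*r² (P(r) = 3*(r*r) = 3*r²)
-3436*P(1) = -10308*1² = -10308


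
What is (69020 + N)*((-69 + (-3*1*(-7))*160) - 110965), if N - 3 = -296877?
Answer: 24533951596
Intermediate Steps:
N = -296874 (N = 3 - 296877 = -296874)
(69020 + N)*((-69 + (-3*1*(-7))*160) - 110965) = (69020 - 296874)*((-69 + (-3*1*(-7))*160) - 110965) = -227854*((-69 - 3*(-7)*160) - 110965) = -227854*((-69 + 21*160) - 110965) = -227854*((-69 + 3360) - 110965) = -227854*(3291 - 110965) = -227854*(-107674) = 24533951596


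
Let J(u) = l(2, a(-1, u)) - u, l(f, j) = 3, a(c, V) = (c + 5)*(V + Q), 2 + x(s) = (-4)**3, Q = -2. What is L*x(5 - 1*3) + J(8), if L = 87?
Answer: -5747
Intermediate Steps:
x(s) = -66 (x(s) = -2 + (-4)**3 = -2 - 64 = -66)
a(c, V) = (-2 + V)*(5 + c) (a(c, V) = (c + 5)*(V - 2) = (5 + c)*(-2 + V) = (-2 + V)*(5 + c))
J(u) = 3 - u
L*x(5 - 1*3) + J(8) = 87*(-66) + (3 - 1*8) = -5742 + (3 - 8) = -5742 - 5 = -5747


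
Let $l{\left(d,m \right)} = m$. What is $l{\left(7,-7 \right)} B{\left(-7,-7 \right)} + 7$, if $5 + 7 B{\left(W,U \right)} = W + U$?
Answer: $26$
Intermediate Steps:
$B{\left(W,U \right)} = - \frac{5}{7} + \frac{U}{7} + \frac{W}{7}$ ($B{\left(W,U \right)} = - \frac{5}{7} + \frac{W + U}{7} = - \frac{5}{7} + \frac{U + W}{7} = - \frac{5}{7} + \left(\frac{U}{7} + \frac{W}{7}\right) = - \frac{5}{7} + \frac{U}{7} + \frac{W}{7}$)
$l{\left(7,-7 \right)} B{\left(-7,-7 \right)} + 7 = - 7 \left(- \frac{5}{7} + \frac{1}{7} \left(-7\right) + \frac{1}{7} \left(-7\right)\right) + 7 = - 7 \left(- \frac{5}{7} - 1 - 1\right) + 7 = \left(-7\right) \left(- \frac{19}{7}\right) + 7 = 19 + 7 = 26$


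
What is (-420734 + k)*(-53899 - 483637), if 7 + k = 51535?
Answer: 198461516416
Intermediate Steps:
k = 51528 (k = -7 + 51535 = 51528)
(-420734 + k)*(-53899 - 483637) = (-420734 + 51528)*(-53899 - 483637) = -369206*(-537536) = 198461516416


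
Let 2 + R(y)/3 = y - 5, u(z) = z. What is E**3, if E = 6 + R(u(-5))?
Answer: -27000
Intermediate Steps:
R(y) = -21 + 3*y (R(y) = -6 + 3*(y - 5) = -6 + 3*(-5 + y) = -6 + (-15 + 3*y) = -21 + 3*y)
E = -30 (E = 6 + (-21 + 3*(-5)) = 6 + (-21 - 15) = 6 - 36 = -30)
E**3 = (-30)**3 = -27000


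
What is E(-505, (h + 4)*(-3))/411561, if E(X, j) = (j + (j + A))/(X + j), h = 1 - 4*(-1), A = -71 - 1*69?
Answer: 97/109475226 ≈ 8.8605e-7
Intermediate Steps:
A = -140 (A = -71 - 69 = -140)
h = 5 (h = 1 + 4 = 5)
E(X, j) = (-140 + 2*j)/(X + j) (E(X, j) = (j + (j - 140))/(X + j) = (j + (-140 + j))/(X + j) = (-140 + 2*j)/(X + j))
E(-505, (h + 4)*(-3))/411561 = (2*(-70 + (5 + 4)*(-3))/(-505 + (5 + 4)*(-3)))/411561 = (2*(-70 + 9*(-3))/(-505 + 9*(-3)))*(1/411561) = (2*(-70 - 27)/(-505 - 27))*(1/411561) = (2*(-97)/(-532))*(1/411561) = (2*(-1/532)*(-97))*(1/411561) = (97/266)*(1/411561) = 97/109475226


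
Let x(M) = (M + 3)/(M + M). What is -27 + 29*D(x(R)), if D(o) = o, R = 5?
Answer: -19/5 ≈ -3.8000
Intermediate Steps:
x(M) = (3 + M)/(2*M) (x(M) = (3 + M)/((2*M)) = (3 + M)*(1/(2*M)) = (3 + M)/(2*M))
-27 + 29*D(x(R)) = -27 + 29*((1/2)*(3 + 5)/5) = -27 + 29*((1/2)*(1/5)*8) = -27 + 29*(4/5) = -27 + 116/5 = -19/5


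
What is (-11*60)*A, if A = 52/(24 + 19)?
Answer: -34320/43 ≈ -798.14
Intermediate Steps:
A = 52/43 ≈ 1.2093
(-11*60)*A = -11*60*(52/43) = -660*52/43 = -34320/43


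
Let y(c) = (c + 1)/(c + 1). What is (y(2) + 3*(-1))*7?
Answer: -14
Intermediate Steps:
y(c) = 1 (y(c) = (1 + c)/(1 + c) = 1)
(y(2) + 3*(-1))*7 = (1 + 3*(-1))*7 = (1 - 3)*7 = -2*7 = -14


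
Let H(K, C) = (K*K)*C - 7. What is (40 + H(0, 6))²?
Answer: 1089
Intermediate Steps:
H(K, C) = -7 + C*K² (H(K, C) = K²*C - 7 = C*K² - 7 = -7 + C*K²)
(40 + H(0, 6))² = (40 + (-7 + 6*0²))² = (40 + (-7 + 6*0))² = (40 + (-7 + 0))² = (40 - 7)² = 33² = 1089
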